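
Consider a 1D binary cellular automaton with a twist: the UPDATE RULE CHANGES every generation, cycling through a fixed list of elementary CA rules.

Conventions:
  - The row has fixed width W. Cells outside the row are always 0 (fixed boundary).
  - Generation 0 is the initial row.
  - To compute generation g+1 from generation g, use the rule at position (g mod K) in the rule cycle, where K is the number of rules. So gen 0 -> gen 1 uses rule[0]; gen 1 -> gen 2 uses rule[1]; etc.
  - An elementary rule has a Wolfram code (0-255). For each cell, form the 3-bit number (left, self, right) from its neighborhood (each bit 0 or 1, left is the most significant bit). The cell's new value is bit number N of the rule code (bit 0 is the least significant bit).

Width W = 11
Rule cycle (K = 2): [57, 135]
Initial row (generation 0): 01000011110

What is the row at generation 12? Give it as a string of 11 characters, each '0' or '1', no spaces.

Answer: 10101000010

Derivation:
Gen 0: 01000011110
Gen 1 (rule 57): 00111010001
Gen 2 (rule 135): 11010010111
Gen 3 (rule 57): 10101001100
Gen 4 (rule 135): 10101010001
Gen 5 (rule 57): 01010101100
Gen 6 (rule 135): 11010100001
Gen 7 (rule 57): 10101011100
Gen 8 (rule 135): 10101001001
Gen 9 (rule 57): 01010100100
Gen 10 (rule 135): 11010101101
Gen 11 (rule 57): 10101011010
Gen 12 (rule 135): 10101000010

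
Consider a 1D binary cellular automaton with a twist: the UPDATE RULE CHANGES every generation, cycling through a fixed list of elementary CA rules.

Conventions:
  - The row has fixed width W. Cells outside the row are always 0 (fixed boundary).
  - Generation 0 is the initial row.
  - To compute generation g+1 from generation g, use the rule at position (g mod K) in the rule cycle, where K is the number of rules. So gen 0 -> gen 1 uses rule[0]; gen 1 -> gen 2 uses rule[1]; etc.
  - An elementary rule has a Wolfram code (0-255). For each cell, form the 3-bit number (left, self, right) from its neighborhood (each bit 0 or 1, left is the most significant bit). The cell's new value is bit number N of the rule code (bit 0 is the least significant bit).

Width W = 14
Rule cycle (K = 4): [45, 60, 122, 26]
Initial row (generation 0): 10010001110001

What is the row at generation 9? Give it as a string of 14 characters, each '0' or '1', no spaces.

Answer: 01001001111010

Derivation:
Gen 0: 10010001110001
Gen 1 (rule 45): 10010101000101
Gen 2 (rule 60): 11011111100111
Gen 3 (rule 122): 11110000111101
Gen 4 (rule 26): 10001001100000
Gen 5 (rule 45): 10101001001111
Gen 6 (rule 60): 11111101101000
Gen 7 (rule 122): 10000111110100
Gen 8 (rule 26): 01001100000010
Gen 9 (rule 45): 01001001111010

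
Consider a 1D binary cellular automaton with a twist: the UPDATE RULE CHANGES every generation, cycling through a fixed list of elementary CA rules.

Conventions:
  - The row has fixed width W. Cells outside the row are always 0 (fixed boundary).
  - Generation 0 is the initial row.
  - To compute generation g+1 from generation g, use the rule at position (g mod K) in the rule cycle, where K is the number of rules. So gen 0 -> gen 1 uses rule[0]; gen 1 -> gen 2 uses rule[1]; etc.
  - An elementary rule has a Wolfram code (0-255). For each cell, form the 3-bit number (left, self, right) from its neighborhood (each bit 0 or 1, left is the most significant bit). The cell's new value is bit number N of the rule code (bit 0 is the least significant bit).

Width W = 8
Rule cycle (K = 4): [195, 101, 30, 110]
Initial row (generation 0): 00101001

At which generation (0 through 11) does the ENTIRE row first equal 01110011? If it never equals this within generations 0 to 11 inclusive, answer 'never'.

Answer: 5

Derivation:
Gen 0: 00101001
Gen 1 (rule 195): 11000010
Gen 2 (rule 101): 01011010
Gen 3 (rule 30): 11010011
Gen 4 (rule 110): 11110111
Gen 5 (rule 195): 01110011
Gen 6 (rule 101): 00010001
Gen 7 (rule 30): 00111011
Gen 8 (rule 110): 01101111
Gen 9 (rule 195): 10100111
Gen 10 (rule 101): 11100001
Gen 11 (rule 30): 10010011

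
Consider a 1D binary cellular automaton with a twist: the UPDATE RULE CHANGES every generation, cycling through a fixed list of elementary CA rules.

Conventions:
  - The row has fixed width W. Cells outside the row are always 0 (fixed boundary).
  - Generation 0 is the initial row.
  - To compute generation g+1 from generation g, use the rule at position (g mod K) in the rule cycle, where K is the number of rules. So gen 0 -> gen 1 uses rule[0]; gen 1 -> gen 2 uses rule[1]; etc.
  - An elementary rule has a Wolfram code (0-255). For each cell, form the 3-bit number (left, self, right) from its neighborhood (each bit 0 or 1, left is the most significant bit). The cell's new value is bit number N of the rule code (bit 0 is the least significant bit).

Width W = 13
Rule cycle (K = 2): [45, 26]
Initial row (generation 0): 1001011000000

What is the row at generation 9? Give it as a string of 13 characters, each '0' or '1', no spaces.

Answer: 0101111001010

Derivation:
Gen 0: 1001011000000
Gen 1 (rule 45): 1001110011111
Gen 2 (rule 26): 0111001110000
Gen 3 (rule 45): 0100001000111
Gen 4 (rule 26): 1010010101100
Gen 5 (rule 45): 1110011111001
Gen 6 (rule 26): 1001110000110
Gen 7 (rule 45): 1001000110100
Gen 8 (rule 26): 0110101100010
Gen 9 (rule 45): 0101111001010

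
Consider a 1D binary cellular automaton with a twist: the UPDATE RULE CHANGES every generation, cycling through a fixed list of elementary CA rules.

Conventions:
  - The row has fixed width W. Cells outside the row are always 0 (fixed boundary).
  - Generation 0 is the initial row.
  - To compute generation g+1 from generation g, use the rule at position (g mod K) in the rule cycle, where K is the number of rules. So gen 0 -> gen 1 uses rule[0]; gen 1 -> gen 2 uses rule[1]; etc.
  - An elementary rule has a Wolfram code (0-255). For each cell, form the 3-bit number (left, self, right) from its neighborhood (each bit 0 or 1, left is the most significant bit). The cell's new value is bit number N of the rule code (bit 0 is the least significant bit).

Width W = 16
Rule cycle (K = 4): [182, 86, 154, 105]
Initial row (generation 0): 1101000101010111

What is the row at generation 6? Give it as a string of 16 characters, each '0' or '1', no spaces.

Gen 0: 1101000101010111
Gen 1 (rule 182): 0011101111111010
Gen 2 (rule 86): 0100100000001011
Gen 3 (rule 154): 1011010000010010
Gen 4 (rule 105): 0111100111000000
Gen 5 (rule 182): 1011011010100000
Gen 6 (rule 86): 1001001010110000

Answer: 1001001010110000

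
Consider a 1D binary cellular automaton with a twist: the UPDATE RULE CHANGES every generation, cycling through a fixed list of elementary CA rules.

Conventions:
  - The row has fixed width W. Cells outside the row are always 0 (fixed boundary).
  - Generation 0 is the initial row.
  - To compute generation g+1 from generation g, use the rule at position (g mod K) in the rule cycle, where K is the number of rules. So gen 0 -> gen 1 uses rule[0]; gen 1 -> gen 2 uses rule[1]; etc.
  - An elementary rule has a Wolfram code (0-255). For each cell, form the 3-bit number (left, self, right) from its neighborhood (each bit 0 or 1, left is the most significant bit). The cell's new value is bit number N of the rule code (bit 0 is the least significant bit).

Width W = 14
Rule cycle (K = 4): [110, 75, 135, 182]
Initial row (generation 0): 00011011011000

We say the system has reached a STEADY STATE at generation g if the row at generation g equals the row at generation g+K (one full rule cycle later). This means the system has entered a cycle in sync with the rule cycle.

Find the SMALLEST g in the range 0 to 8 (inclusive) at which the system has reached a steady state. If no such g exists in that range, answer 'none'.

Answer: none

Derivation:
Gen 0: 00011011011000
Gen 1 (rule 110): 00111111111000
Gen 2 (rule 75): 11100000001011
Gen 3 (rule 135): 01001111111000
Gen 4 (rule 182): 11110111110100
Gen 5 (rule 110): 10011100011100
Gen 6 (rule 75): 00110101110101
Gen 7 (rule 135): 11000100100101
Gen 8 (rule 182): 00101111111111
Gen 9 (rule 110): 01111000000001
Gen 10 (rule 75): 11001011111110
Gen 11 (rule 135): 00011001111100
Gen 12 (rule 182): 00100110111010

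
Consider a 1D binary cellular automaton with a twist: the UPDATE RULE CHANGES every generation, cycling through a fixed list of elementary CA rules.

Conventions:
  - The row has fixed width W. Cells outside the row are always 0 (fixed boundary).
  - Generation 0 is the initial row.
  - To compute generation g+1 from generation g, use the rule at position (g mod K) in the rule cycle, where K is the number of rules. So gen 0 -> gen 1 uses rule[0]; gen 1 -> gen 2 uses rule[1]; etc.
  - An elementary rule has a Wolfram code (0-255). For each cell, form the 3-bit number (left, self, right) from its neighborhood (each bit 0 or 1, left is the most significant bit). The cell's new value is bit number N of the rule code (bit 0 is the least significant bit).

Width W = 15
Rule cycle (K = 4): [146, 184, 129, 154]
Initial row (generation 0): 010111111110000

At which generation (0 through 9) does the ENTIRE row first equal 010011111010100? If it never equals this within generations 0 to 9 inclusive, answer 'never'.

Gen 0: 010111111110000
Gen 1 (rule 146): 100011111101000
Gen 2 (rule 184): 010011111010100
Gen 3 (rule 129): 000001110000001
Gen 4 (rule 154): 000011101000010
Gen 5 (rule 146): 000101000100101
Gen 6 (rule 184): 000010100010010
Gen 7 (rule 129): 111000001000000
Gen 8 (rule 154): 110100010100000
Gen 9 (rule 146): 000010100010000

Answer: 2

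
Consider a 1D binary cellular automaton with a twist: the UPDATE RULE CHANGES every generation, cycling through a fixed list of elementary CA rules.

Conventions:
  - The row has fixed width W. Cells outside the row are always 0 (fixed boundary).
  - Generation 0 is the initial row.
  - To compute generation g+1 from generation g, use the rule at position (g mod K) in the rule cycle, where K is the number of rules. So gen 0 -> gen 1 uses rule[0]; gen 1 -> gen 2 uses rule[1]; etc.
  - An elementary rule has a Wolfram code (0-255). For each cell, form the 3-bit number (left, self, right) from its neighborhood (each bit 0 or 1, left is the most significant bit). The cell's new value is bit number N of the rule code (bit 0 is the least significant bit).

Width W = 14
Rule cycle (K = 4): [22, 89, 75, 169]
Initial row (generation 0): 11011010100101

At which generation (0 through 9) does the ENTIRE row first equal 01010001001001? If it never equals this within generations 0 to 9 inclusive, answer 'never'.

Answer: never

Derivation:
Gen 0: 11011010100101
Gen 1 (rule 22): 00000010111101
Gen 2 (rule 89): 11111000100100
Gen 3 (rule 75): 10001011001001
Gen 4 (rule 169): 00100110000000
Gen 5 (rule 22): 01111001000000
Gen 6 (rule 89): 01001100111111
Gen 7 (rule 75): 10011101100001
Gen 8 (rule 169): 00011011001100
Gen 9 (rule 22): 00100000110010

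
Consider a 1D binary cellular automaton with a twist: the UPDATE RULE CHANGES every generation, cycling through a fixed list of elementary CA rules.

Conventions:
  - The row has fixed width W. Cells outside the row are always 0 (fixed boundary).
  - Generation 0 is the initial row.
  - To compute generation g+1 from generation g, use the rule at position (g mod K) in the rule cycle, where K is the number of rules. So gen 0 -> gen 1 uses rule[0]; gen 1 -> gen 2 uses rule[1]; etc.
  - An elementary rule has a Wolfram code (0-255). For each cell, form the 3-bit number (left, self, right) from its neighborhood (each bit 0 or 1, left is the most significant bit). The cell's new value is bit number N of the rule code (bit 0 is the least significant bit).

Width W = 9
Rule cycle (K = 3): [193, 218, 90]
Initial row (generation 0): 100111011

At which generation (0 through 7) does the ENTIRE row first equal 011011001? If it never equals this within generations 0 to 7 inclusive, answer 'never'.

Gen 0: 100111011
Gen 1 (rule 193): 000011001
Gen 2 (rule 218): 000111110
Gen 3 (rule 90): 001100011
Gen 4 (rule 193): 100101001
Gen 5 (rule 218): 011000110
Gen 6 (rule 90): 111101111
Gen 7 (rule 193): 011100111

Answer: never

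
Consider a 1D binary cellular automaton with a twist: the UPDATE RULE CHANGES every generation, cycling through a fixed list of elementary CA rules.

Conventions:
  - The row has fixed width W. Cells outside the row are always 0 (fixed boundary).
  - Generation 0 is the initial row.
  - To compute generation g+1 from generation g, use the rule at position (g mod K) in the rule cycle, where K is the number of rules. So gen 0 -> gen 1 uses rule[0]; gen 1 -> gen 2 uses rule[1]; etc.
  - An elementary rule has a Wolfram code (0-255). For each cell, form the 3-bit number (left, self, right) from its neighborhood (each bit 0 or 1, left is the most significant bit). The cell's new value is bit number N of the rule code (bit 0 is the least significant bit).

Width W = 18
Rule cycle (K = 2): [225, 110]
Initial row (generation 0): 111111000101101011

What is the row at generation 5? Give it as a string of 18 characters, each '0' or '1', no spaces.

Gen 0: 111111000101101011
Gen 1 (rule 225): 011111010010110101
Gen 2 (rule 110): 110001110111111111
Gen 3 (rule 225): 010100111011111111
Gen 4 (rule 110): 111101101110000001
Gen 5 (rule 225): 011110110110111100

Answer: 011110110110111100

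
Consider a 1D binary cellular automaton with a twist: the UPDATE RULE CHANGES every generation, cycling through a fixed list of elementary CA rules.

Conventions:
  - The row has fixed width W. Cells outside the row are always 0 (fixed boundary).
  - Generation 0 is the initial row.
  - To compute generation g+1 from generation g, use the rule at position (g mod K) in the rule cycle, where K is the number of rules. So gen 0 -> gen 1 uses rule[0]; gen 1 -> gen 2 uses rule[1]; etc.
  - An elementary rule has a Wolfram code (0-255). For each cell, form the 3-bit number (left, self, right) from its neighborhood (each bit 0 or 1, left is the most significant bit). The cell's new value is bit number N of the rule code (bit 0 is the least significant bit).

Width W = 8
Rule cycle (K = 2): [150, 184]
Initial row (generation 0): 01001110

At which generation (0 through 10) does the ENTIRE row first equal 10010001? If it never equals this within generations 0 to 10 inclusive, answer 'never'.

Answer: never

Derivation:
Gen 0: 01001110
Gen 1 (rule 150): 11110101
Gen 2 (rule 184): 11101010
Gen 3 (rule 150): 01001011
Gen 4 (rule 184): 00100110
Gen 5 (rule 150): 01111001
Gen 6 (rule 184): 01110100
Gen 7 (rule 150): 10100110
Gen 8 (rule 184): 01010101
Gen 9 (rule 150): 11010101
Gen 10 (rule 184): 10101010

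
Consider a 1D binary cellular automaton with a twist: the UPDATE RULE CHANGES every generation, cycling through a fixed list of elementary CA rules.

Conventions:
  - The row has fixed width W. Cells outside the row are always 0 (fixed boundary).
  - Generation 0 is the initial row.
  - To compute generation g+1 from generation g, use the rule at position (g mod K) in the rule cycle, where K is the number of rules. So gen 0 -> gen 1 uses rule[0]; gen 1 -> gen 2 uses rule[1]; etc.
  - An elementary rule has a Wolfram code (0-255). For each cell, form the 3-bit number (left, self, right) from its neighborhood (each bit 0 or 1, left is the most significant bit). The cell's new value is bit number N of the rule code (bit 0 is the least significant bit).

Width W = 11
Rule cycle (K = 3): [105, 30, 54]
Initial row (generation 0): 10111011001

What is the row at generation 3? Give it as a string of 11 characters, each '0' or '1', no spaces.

Gen 0: 10111011001
Gen 1 (rule 105): 01101111000
Gen 2 (rule 30): 11001000100
Gen 3 (rule 54): 00111101110

Answer: 00111101110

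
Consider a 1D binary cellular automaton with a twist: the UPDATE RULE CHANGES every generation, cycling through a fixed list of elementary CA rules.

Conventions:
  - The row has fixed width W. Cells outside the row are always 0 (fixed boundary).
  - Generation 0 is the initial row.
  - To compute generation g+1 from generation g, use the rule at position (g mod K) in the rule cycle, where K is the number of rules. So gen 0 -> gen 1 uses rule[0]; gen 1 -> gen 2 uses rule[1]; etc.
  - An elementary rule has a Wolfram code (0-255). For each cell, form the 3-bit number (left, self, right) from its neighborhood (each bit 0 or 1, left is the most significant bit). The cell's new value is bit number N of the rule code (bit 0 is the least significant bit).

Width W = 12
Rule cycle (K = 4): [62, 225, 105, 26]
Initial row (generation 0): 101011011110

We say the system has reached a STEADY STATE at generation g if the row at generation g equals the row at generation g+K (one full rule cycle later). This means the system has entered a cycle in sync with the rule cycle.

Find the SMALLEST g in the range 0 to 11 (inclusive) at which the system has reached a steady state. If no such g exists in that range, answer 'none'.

Gen 0: 101011011110
Gen 1 (rule 62): 111110110001
Gen 2 (rule 225): 011111010100
Gen 3 (rule 105): 010001101001
Gen 4 (rule 26): 101011000110
Gen 5 (rule 62): 111110101101
Gen 6 (rule 225): 011111010110
Gen 7 (rule 105): 010001101110
Gen 8 (rule 26): 101011001001
Gen 9 (rule 62): 111110111111
Gen 10 (rule 225): 011111011111
Gen 11 (rule 105): 010001110001
Gen 12 (rule 26): 101011001010
Gen 13 (rule 62): 111110111111
Gen 14 (rule 225): 011111011111
Gen 15 (rule 105): 010001110001

Answer: 9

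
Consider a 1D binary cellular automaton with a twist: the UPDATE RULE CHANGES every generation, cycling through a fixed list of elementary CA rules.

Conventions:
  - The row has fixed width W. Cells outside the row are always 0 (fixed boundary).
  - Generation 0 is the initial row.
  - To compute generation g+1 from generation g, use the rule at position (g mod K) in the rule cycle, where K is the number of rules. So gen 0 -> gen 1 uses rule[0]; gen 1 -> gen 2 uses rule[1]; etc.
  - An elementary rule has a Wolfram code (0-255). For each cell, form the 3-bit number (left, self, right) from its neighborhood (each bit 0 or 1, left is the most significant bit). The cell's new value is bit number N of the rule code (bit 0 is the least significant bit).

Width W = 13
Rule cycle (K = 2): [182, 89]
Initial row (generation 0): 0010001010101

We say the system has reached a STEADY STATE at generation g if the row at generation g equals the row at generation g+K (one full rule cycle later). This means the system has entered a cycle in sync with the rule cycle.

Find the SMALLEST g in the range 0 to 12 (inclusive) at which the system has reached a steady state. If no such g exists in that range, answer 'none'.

Gen 0: 0010001010101
Gen 1 (rule 182): 0111011111111
Gen 2 (rule 89): 0101010000001
Gen 3 (rule 182): 1111111000011
Gen 4 (rule 89): 1000001111011
Gen 5 (rule 182): 1100010110100
Gen 6 (rule 89): 1111000110011
Gen 7 (rule 182): 0110101001100
Gen 8 (rule 89): 0110000101111
Gen 9 (rule 182): 1001001110110
Gen 10 (rule 89): 0100101010111
Gen 11 (rule 182): 1111111111010
Gen 12 (rule 89): 1000000001001
Gen 13 (rule 182): 1100000011111
Gen 14 (rule 89): 1111111010001

Answer: none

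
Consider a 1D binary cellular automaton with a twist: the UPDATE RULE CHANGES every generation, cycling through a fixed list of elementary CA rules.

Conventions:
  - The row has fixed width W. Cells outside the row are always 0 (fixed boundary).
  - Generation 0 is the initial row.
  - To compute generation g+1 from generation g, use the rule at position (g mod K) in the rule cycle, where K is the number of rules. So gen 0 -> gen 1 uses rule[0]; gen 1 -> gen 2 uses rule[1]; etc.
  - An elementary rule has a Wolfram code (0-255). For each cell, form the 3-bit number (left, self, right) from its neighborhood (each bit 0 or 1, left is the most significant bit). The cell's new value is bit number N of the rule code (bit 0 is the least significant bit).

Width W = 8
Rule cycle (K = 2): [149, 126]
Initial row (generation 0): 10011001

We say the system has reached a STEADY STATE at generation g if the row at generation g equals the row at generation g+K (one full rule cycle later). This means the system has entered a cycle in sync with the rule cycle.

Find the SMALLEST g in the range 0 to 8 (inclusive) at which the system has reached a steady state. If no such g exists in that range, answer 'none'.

Gen 0: 10011001
Gen 1 (rule 149): 11000101
Gen 2 (rule 126): 11101111
Gen 3 (rule 149): 01000110
Gen 4 (rule 126): 11101111
Gen 5 (rule 149): 01000110
Gen 6 (rule 126): 11101111
Gen 7 (rule 149): 01000110
Gen 8 (rule 126): 11101111
Gen 9 (rule 149): 01000110
Gen 10 (rule 126): 11101111

Answer: 2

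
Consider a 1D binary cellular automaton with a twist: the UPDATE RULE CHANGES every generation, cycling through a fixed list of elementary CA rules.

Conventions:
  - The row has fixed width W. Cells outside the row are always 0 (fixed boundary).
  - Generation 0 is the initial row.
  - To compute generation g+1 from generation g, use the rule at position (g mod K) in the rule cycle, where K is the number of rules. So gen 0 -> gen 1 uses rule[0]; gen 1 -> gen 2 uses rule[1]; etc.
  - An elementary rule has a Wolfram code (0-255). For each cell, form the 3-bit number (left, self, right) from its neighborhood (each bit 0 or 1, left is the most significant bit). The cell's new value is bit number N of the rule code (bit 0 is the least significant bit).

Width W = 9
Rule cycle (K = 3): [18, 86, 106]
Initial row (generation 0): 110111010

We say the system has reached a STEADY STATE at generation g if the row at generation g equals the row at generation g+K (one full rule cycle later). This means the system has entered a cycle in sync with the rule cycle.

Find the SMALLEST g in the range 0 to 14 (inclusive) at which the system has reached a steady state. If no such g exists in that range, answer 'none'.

Answer: 10

Derivation:
Gen 0: 110111010
Gen 1 (rule 18): 000000001
Gen 2 (rule 86): 000000011
Gen 3 (rule 106): 000000111
Gen 4 (rule 18): 000001000
Gen 5 (rule 86): 000011100
Gen 6 (rule 106): 000110100
Gen 7 (rule 18): 001000010
Gen 8 (rule 86): 011100111
Gen 9 (rule 106): 110101101
Gen 10 (rule 18): 000000000
Gen 11 (rule 86): 000000000
Gen 12 (rule 106): 000000000
Gen 13 (rule 18): 000000000
Gen 14 (rule 86): 000000000
Gen 15 (rule 106): 000000000
Gen 16 (rule 18): 000000000
Gen 17 (rule 86): 000000000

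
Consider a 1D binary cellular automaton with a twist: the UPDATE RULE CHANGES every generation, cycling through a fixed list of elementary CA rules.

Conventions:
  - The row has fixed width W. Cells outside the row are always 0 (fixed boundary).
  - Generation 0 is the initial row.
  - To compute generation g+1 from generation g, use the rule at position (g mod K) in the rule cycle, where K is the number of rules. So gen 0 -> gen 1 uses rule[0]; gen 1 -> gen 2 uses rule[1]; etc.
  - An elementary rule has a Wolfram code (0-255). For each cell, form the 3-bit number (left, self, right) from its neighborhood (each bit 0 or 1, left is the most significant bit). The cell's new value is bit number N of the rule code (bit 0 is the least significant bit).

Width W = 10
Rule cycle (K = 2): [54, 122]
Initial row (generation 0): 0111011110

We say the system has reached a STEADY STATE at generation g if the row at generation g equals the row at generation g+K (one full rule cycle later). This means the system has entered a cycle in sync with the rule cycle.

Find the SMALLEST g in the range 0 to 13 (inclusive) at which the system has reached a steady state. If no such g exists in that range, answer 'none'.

Answer: none

Derivation:
Gen 0: 0111011110
Gen 1 (rule 54): 1000100001
Gen 2 (rule 122): 0101010010
Gen 3 (rule 54): 1111111111
Gen 4 (rule 122): 1000000001
Gen 5 (rule 54): 1100000011
Gen 6 (rule 122): 1110000111
Gen 7 (rule 54): 0001001000
Gen 8 (rule 122): 0010110100
Gen 9 (rule 54): 0111001110
Gen 10 (rule 122): 1101111011
Gen 11 (rule 54): 0010000100
Gen 12 (rule 122): 0101001010
Gen 13 (rule 54): 1111111111
Gen 14 (rule 122): 1000000001
Gen 15 (rule 54): 1100000011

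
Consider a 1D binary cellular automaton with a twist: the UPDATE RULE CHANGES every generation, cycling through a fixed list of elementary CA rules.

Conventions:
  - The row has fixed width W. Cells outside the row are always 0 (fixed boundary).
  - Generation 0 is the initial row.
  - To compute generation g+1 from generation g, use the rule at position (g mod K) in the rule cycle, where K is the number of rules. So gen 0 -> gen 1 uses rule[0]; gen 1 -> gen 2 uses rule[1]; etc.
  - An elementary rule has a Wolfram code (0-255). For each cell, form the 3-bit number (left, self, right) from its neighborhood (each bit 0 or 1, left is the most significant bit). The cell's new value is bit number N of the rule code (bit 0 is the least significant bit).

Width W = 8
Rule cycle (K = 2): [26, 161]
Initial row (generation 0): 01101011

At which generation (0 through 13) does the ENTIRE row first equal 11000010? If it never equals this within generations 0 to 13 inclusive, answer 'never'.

Answer: 1

Derivation:
Gen 0: 01101011
Gen 1 (rule 26): 11000010
Gen 2 (rule 161): 00011000
Gen 3 (rule 26): 00110100
Gen 4 (rule 161): 10001001
Gen 5 (rule 26): 01010110
Gen 6 (rule 161): 00101000
Gen 7 (rule 26): 01000100
Gen 8 (rule 161): 00010001
Gen 9 (rule 26): 00101010
Gen 10 (rule 161): 10010100
Gen 11 (rule 26): 01100010
Gen 12 (rule 161): 00001000
Gen 13 (rule 26): 00010100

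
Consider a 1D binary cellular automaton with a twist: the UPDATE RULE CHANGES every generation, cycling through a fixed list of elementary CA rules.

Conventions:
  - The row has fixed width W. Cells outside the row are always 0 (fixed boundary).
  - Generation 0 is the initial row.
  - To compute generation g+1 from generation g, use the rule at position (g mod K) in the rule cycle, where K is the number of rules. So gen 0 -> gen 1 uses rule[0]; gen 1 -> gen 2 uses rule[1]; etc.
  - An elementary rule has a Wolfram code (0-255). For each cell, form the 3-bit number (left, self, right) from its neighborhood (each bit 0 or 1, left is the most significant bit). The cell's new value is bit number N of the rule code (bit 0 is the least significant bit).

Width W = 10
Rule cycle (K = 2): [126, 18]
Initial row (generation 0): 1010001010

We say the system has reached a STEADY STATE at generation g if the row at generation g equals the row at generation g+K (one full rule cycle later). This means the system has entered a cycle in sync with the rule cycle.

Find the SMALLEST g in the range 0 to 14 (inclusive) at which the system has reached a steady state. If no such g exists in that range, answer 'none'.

Gen 0: 1010001010
Gen 1 (rule 126): 1111011111
Gen 2 (rule 18): 0000000000
Gen 3 (rule 126): 0000000000
Gen 4 (rule 18): 0000000000
Gen 5 (rule 126): 0000000000
Gen 6 (rule 18): 0000000000
Gen 7 (rule 126): 0000000000
Gen 8 (rule 18): 0000000000
Gen 9 (rule 126): 0000000000
Gen 10 (rule 18): 0000000000
Gen 11 (rule 126): 0000000000
Gen 12 (rule 18): 0000000000
Gen 13 (rule 126): 0000000000
Gen 14 (rule 18): 0000000000
Gen 15 (rule 126): 0000000000
Gen 16 (rule 18): 0000000000

Answer: 2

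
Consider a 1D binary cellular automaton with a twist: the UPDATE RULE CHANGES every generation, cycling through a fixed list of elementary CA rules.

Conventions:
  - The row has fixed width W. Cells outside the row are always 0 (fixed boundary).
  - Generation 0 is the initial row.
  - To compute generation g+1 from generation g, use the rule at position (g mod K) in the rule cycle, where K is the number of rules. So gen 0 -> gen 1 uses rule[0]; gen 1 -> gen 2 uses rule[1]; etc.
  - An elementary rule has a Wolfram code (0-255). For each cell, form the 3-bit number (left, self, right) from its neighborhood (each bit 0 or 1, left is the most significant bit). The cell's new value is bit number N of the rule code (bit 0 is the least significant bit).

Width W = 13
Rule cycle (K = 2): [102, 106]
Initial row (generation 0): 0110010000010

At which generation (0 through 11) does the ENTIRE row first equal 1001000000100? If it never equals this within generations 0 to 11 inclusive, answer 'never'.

Gen 0: 0110010000010
Gen 1 (rule 102): 1010110000110
Gen 2 (rule 106): 0101110001110
Gen 3 (rule 102): 1110010010010
Gen 4 (rule 106): 1010100100100
Gen 5 (rule 102): 1111101101100
Gen 6 (rule 106): 1000111111100
Gen 7 (rule 102): 1001000000100
Gen 8 (rule 106): 0010000001000
Gen 9 (rule 102): 0110000011000
Gen 10 (rule 106): 1110000111000
Gen 11 (rule 102): 0010001001000

Answer: 7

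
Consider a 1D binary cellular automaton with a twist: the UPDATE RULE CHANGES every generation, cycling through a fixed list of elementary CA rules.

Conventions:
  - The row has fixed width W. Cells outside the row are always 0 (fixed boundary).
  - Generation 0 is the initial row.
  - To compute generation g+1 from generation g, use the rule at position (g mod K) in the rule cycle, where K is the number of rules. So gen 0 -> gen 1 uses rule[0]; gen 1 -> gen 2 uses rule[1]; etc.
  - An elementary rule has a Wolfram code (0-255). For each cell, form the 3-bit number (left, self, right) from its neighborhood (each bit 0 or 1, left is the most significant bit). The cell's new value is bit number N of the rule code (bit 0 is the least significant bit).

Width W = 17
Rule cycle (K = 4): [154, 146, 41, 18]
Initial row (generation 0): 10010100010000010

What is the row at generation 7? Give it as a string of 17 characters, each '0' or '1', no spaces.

Answer: 00110011110100100

Derivation:
Gen 0: 10010100010000010
Gen 1 (rule 154): 01100010101000101
Gen 2 (rule 146): 10010100000101000
Gen 3 (rule 41): 00001001110010011
Gen 4 (rule 18): 00010110001101100
Gen 5 (rule 154): 00100101011001010
Gen 6 (rule 146): 01011000000110001
Gen 7 (rule 41): 00110011110100100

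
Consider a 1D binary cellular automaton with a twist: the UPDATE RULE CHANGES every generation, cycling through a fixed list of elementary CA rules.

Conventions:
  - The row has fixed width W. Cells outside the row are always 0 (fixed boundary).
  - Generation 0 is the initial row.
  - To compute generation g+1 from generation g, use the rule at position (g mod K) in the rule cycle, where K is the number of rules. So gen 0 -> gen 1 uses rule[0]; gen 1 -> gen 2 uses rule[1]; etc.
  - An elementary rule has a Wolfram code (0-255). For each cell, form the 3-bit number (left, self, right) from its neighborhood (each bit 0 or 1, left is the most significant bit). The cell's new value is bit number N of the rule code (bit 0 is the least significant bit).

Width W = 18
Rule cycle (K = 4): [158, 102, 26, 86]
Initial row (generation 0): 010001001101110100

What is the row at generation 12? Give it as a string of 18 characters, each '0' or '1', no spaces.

Answer: 011111100001111101

Derivation:
Gen 0: 010001001101110100
Gen 1 (rule 158): 111011111001100110
Gen 2 (rule 102): 001100001010101010
Gen 3 (rule 26): 011010010000000001
Gen 4 (rule 86): 101011111000000011
Gen 5 (rule 158): 101011110100000110
Gen 6 (rule 102): 111100011100001010
Gen 7 (rule 26): 100010110010010001
Gen 8 (rule 86): 110110011111111011
Gen 9 (rule 158): 100101111111110010
Gen 10 (rule 102): 101110000000010110
Gen 11 (rule 26): 001001000000100101
Gen 12 (rule 86): 011111100001111101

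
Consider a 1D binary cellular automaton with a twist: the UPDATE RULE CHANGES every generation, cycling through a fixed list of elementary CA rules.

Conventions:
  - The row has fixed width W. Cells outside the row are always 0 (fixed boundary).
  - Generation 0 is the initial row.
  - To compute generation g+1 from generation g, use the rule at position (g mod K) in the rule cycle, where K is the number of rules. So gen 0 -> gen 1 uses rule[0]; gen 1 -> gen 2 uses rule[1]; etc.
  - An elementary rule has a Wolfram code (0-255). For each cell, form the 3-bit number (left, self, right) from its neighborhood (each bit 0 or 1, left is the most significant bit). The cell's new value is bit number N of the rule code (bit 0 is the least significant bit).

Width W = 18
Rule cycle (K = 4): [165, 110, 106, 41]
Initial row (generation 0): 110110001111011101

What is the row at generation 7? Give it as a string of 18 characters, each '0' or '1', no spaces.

Answer: 000011110111010111

Derivation:
Gen 0: 110110001111011101
Gen 1 (rule 165): 001000100110101011
Gen 2 (rule 110): 011001101111111111
Gen 3 (rule 106): 111011111000000001
Gen 4 (rule 41): 100110000011111100
Gen 5 (rule 165): 100000111001111001
Gen 6 (rule 110): 100001101011001011
Gen 7 (rule 106): 000011110111010111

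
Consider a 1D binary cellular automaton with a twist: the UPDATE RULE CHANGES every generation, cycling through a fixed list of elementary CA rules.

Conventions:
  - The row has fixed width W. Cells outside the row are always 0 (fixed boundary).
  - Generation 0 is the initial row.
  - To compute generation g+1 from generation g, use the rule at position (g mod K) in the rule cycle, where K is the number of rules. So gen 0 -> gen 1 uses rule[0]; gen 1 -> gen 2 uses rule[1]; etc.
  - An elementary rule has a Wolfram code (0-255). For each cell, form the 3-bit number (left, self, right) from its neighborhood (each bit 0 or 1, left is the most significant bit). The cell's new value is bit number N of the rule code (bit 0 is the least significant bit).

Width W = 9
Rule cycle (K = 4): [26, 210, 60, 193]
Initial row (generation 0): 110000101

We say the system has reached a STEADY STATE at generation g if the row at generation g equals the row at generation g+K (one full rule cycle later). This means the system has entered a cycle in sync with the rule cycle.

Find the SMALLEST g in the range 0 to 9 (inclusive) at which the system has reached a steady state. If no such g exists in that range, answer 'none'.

Answer: 2

Derivation:
Gen 0: 110000101
Gen 1 (rule 26): 101001000
Gen 2 (rule 210): 000110100
Gen 3 (rule 60): 000101110
Gen 4 (rule 193): 110000110
Gen 5 (rule 26): 101001101
Gen 6 (rule 210): 000110100
Gen 7 (rule 60): 000101110
Gen 8 (rule 193): 110000110
Gen 9 (rule 26): 101001101
Gen 10 (rule 210): 000110100
Gen 11 (rule 60): 000101110
Gen 12 (rule 193): 110000110
Gen 13 (rule 26): 101001101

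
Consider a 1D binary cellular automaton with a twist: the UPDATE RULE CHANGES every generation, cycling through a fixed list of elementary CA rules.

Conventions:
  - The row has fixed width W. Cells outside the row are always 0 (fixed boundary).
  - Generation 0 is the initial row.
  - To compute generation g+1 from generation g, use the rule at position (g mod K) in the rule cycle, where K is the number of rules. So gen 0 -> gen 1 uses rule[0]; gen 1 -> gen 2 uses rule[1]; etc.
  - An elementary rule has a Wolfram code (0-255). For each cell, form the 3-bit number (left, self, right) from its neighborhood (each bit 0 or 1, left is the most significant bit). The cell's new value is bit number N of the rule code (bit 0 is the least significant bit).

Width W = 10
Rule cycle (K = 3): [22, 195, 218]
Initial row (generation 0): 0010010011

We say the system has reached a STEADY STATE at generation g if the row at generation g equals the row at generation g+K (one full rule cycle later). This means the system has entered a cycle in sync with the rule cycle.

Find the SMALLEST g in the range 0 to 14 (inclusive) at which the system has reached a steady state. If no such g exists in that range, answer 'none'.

Gen 0: 0010010011
Gen 1 (rule 22): 0111111100
Gen 2 (rule 195): 1011111101
Gen 3 (rule 218): 0011111100
Gen 4 (rule 22): 0100000010
Gen 5 (rule 195): 1001111100
Gen 6 (rule 218): 0111111110
Gen 7 (rule 22): 1000000001
Gen 8 (rule 195): 0011111110
Gen 9 (rule 218): 0111111111
Gen 10 (rule 22): 1000000000
Gen 11 (rule 195): 0011111111
Gen 12 (rule 218): 0111111111
Gen 13 (rule 22): 1000000000
Gen 14 (rule 195): 0011111111
Gen 15 (rule 218): 0111111111
Gen 16 (rule 22): 1000000000
Gen 17 (rule 195): 0011111111

Answer: 9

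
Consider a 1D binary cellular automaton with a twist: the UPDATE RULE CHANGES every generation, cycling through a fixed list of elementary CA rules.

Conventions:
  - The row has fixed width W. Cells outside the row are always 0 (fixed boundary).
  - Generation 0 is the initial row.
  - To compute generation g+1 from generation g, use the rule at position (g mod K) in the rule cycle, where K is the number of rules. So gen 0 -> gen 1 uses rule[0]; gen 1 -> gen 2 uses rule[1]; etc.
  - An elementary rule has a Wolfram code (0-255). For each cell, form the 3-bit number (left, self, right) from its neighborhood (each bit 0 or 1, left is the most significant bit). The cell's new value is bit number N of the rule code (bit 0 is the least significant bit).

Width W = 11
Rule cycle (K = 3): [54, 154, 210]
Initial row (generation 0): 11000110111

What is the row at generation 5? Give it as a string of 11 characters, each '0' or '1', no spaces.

Answer: 11111111110

Derivation:
Gen 0: 11000110111
Gen 1 (rule 54): 00101001000
Gen 2 (rule 154): 01000110100
Gen 3 (rule 210): 10101010010
Gen 4 (rule 54): 11111111111
Gen 5 (rule 154): 11111111110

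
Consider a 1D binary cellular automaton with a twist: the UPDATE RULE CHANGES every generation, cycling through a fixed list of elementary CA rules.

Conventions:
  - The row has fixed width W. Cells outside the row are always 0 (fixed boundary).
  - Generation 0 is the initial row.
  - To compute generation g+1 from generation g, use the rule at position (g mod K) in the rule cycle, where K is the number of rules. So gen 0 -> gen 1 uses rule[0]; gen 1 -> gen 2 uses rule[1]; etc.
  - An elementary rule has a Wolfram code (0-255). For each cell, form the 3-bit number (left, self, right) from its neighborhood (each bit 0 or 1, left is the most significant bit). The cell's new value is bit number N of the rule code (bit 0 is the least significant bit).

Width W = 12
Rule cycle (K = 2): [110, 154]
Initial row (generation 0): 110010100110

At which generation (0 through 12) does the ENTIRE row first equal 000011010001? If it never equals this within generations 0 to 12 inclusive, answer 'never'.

Gen 0: 110010100110
Gen 1 (rule 110): 110111101110
Gen 2 (rule 154): 100111001101
Gen 3 (rule 110): 101101011111
Gen 4 (rule 154): 001000011110
Gen 5 (rule 110): 011000110010
Gen 6 (rule 154): 110101101101
Gen 7 (rule 110): 111111111111
Gen 8 (rule 154): 111111111110
Gen 9 (rule 110): 100000000010
Gen 10 (rule 154): 010000000101
Gen 11 (rule 110): 110000001111
Gen 12 (rule 154): 101000011110

Answer: never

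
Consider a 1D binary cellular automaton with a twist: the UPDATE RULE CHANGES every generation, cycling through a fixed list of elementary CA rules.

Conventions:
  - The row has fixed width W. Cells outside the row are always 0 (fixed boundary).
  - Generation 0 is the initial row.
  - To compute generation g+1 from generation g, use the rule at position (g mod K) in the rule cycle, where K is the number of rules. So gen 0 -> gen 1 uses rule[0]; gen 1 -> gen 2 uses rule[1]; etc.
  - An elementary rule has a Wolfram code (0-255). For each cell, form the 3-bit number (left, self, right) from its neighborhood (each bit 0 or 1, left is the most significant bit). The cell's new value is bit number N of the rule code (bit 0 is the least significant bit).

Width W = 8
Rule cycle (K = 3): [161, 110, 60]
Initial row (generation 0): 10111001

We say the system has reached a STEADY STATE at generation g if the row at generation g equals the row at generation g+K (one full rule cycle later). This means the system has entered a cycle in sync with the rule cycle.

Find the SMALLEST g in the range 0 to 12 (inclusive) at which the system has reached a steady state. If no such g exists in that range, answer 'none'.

Answer: none

Derivation:
Gen 0: 10111001
Gen 1 (rule 161): 01010000
Gen 2 (rule 110): 11110000
Gen 3 (rule 60): 10001000
Gen 4 (rule 161): 00100011
Gen 5 (rule 110): 01100111
Gen 6 (rule 60): 01010100
Gen 7 (rule 161): 00101001
Gen 8 (rule 110): 01111011
Gen 9 (rule 60): 01000110
Gen 10 (rule 161): 00010000
Gen 11 (rule 110): 00110000
Gen 12 (rule 60): 00101000
Gen 13 (rule 161): 10010011
Gen 14 (rule 110): 10110111
Gen 15 (rule 60): 11101100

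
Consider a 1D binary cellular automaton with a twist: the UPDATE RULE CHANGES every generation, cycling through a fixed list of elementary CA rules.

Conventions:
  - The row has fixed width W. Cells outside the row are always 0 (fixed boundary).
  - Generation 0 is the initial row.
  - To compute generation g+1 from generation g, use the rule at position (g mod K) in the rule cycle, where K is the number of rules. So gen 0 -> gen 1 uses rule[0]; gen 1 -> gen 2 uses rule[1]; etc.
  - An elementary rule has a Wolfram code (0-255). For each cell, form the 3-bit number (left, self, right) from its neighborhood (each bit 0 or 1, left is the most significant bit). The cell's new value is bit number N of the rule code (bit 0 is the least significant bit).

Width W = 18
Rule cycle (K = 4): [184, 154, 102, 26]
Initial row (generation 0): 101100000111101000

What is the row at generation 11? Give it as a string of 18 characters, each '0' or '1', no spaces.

Answer: 101001111110011000

Derivation:
Gen 0: 101100000111101000
Gen 1 (rule 184): 011010000111010100
Gen 2 (rule 154): 110001001110000010
Gen 3 (rule 102): 010011010010000110
Gen 4 (rule 26): 101110001101001101
Gen 5 (rule 184): 011101001010101010
Gen 6 (rule 154): 111000110000000001
Gen 7 (rule 102): 001001010000000011
Gen 8 (rule 26): 010110001000000110
Gen 9 (rule 184): 001101000100000101
Gen 10 (rule 154): 011000101010001000
Gen 11 (rule 102): 101001111110011000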